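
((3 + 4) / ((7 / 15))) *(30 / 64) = 225 / 32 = 7.03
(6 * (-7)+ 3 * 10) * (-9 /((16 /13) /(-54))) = -9477 /2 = -4738.50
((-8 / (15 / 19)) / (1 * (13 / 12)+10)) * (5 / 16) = -0.29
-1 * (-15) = 15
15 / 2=7.50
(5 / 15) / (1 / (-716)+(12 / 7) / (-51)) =-85204 / 8949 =-9.52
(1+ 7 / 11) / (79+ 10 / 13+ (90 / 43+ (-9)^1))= 5031 / 224015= 0.02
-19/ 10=-1.90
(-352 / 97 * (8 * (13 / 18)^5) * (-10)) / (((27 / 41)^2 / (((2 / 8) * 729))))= 137311577260 / 5727753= 23973.03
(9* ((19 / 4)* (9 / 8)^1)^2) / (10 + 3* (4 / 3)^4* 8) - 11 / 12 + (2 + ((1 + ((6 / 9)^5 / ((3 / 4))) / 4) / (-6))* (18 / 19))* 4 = 5431985057 / 576792576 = 9.42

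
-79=-79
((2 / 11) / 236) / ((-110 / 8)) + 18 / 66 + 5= 188208 / 35695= 5.27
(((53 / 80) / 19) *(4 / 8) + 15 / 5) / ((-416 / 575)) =-1054895 / 252928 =-4.17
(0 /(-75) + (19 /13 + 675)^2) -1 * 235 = 77294721 /169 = 457365.21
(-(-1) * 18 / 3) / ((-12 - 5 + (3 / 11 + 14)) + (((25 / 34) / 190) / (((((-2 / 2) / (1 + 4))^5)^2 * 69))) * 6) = 980628 / 536663635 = 0.00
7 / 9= 0.78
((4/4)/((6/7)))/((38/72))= 42/19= 2.21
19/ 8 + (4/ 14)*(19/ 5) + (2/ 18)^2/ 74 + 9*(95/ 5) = 146400593/ 839160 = 174.46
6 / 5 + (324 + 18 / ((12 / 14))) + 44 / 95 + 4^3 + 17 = 40628 / 95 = 427.66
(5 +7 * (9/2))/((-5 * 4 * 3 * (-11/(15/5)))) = 73/440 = 0.17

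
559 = 559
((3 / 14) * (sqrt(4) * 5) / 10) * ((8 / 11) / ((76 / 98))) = 42 / 209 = 0.20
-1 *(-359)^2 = -128881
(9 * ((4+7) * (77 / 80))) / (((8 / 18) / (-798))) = -27374193 / 160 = -171088.71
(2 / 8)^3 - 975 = -62399 / 64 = -974.98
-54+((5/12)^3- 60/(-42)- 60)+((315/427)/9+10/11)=-905045579/8116416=-111.51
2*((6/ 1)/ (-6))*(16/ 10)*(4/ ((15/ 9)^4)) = -5184/ 3125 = -1.66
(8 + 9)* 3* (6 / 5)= 306 / 5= 61.20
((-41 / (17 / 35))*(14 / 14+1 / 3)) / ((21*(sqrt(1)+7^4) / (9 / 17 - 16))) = 0.03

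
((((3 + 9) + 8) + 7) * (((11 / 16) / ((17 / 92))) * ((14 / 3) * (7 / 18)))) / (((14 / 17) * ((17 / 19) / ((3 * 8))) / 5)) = 504735 / 17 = 29690.29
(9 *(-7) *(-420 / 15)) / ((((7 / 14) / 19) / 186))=12467952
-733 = -733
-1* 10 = -10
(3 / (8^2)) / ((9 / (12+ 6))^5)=3 / 2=1.50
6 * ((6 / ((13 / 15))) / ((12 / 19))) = 855 / 13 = 65.77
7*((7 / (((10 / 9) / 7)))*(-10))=-3087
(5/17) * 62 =310/17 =18.24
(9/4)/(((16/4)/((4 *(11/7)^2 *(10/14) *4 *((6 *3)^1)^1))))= 98010/343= 285.74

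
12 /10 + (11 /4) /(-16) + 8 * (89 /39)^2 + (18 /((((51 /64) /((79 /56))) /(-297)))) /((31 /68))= -20717.20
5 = 5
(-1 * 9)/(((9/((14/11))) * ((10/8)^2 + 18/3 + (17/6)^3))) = -6048/144023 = -0.04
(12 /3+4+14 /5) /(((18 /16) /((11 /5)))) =528 /25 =21.12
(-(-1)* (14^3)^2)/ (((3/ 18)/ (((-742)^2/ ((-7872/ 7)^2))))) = 793472974441/ 40344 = 19667682.29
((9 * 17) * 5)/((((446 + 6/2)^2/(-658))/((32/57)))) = -5369280/3830419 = -1.40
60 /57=1.05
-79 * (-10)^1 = 790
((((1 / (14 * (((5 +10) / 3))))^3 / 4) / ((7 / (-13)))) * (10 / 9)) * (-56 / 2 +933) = -2353 / 1728720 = -0.00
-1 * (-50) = 50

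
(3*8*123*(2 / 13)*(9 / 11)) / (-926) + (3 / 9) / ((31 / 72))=0.37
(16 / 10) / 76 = 0.02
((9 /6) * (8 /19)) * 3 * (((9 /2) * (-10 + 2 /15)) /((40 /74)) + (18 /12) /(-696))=-8575641 /55100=-155.64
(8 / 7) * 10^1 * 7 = 80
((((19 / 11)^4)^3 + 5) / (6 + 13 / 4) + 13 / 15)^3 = 2474069501022842737774468215701564068735856694955081 / 5284642523731306360924822918803540590944723875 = 468162.13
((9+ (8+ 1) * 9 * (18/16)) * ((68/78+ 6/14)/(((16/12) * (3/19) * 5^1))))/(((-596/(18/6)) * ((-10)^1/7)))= 1080549/2479360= 0.44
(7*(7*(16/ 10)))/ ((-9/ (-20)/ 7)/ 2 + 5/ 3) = 65856/ 1427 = 46.15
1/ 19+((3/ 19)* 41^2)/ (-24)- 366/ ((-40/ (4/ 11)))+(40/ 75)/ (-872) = -4198949/ 546744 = -7.68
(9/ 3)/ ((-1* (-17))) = 3/ 17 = 0.18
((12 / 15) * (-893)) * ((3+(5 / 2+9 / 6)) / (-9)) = 555.64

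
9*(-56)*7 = -3528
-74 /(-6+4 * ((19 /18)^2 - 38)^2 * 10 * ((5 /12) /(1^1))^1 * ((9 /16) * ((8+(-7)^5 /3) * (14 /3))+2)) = 31072896 /139809195798299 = 0.00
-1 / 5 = -0.20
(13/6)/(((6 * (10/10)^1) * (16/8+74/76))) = 247/2034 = 0.12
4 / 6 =2 / 3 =0.67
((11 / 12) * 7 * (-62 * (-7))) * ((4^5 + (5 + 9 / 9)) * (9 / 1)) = 25815405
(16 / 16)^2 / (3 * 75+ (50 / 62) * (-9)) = 31 / 6750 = 0.00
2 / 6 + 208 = 625 / 3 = 208.33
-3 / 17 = -0.18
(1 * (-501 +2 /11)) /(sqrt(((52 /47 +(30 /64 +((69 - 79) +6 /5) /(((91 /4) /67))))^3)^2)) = -1765429873249882112000 /50839865838232240059587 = -0.03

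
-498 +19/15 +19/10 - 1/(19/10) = -56471/114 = -495.36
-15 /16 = -0.94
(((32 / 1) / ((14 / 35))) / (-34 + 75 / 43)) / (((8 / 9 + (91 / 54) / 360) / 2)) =-133747200 / 24093577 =-5.55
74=74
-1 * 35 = -35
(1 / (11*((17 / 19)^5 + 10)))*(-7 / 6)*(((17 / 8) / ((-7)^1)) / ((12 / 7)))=42093683 / 23697406656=0.00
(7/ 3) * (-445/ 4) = -3115/ 12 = -259.58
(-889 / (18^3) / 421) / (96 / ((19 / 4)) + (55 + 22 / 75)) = -422275 / 88056693432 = -0.00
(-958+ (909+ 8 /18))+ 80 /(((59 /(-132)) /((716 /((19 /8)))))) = -544878997 /10089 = -54007.24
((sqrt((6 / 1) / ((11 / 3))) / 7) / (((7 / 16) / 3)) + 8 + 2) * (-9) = -90-1296 * sqrt(22) / 539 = -101.28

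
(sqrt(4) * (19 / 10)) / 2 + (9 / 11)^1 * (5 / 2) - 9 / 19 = 3628 / 1045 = 3.47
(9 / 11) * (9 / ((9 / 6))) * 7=378 / 11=34.36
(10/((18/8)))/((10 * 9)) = 4/81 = 0.05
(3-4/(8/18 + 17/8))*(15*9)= 194.84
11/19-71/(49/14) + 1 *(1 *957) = 124660/133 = 937.29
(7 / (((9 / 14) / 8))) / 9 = 784 / 81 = 9.68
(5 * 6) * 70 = 2100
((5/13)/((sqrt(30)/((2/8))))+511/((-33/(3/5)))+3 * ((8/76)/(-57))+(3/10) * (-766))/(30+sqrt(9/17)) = -53802280/6746729 -sqrt(510)/1590264+85 * sqrt(30)/795132+316484 * sqrt(17)/6746729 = -7.78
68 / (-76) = -17 / 19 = -0.89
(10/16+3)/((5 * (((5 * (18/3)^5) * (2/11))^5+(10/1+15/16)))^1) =9340958/227442304239437611148919625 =0.00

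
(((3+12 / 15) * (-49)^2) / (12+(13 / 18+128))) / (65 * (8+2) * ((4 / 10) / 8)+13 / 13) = 1642284 / 848555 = 1.94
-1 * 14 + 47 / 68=-905 / 68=-13.31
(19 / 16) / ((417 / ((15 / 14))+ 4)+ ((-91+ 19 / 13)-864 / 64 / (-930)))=38285 / 9790516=0.00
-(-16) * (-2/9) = -32/9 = -3.56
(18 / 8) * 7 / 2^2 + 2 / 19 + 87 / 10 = 19369 / 1520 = 12.74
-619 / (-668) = 619 / 668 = 0.93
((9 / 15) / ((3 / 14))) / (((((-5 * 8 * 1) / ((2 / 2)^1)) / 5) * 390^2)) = -0.00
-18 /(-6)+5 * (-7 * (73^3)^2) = -5296697920112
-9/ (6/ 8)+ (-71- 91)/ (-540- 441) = -1290/ 109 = -11.83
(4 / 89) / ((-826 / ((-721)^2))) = -148526 / 5251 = -28.29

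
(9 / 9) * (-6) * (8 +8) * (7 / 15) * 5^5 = -140000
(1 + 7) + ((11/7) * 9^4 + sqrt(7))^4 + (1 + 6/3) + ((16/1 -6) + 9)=1503654951243456 * sqrt(7)/343 + 27130079304388363738/2401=11311090122365202.71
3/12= 1/4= 0.25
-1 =-1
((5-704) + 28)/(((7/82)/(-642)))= 35324124/7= 5046303.43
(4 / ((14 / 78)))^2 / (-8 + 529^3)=0.00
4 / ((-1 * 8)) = -0.50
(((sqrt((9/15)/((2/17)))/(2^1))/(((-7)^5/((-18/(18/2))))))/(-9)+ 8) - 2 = 6 - sqrt(510)/1512630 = 6.00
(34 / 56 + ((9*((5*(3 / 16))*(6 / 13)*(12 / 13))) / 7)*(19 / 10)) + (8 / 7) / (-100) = 92949 / 59150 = 1.57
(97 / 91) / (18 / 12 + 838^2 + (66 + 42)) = 194 / 127828337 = 0.00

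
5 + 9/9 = 6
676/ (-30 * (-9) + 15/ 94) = 63544/ 25395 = 2.50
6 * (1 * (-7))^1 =-42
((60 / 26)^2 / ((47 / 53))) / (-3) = -15900 / 7943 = -2.00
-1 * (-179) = 179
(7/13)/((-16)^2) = 7/3328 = 0.00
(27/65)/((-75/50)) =-18/65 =-0.28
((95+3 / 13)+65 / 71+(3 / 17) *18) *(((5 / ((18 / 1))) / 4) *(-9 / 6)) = -2597455 / 251056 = -10.35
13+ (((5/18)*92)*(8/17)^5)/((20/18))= 19211805/1419857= 13.53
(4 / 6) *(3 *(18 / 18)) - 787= -785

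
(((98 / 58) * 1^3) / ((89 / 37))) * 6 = 10878 / 2581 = 4.21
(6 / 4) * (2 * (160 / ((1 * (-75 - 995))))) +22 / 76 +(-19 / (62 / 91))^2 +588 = 10671422995 / 7814852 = 1365.53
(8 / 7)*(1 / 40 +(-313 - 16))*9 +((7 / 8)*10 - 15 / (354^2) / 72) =-355270108279 / 105265440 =-3374.99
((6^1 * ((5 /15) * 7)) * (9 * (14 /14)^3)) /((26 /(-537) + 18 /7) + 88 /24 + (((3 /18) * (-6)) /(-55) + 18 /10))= 5209974 /331117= 15.73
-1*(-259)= 259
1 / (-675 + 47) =-1 / 628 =-0.00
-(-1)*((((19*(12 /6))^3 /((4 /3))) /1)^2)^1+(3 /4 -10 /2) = 6774606847 /4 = 1693651711.75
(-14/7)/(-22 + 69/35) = 70/701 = 0.10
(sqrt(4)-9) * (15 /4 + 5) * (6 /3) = -245 /2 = -122.50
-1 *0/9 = 0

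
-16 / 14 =-1.14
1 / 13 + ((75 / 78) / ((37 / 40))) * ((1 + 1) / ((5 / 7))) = 1437 / 481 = 2.99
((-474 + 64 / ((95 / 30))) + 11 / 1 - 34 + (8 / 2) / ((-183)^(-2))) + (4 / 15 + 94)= 38068441 / 285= 133573.48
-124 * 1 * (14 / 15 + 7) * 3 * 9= -132804 / 5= -26560.80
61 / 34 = 1.79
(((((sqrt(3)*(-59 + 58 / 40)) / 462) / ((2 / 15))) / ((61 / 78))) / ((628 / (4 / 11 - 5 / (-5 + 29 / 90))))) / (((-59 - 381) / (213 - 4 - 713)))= -1340071317*sqrt(3) / 429318522160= -0.01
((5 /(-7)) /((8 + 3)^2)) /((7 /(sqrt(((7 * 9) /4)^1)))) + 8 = 8 - 15 * sqrt(7) /11858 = 8.00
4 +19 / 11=63 / 11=5.73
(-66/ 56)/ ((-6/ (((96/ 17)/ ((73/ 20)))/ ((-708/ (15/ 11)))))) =-300/ 512533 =-0.00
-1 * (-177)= 177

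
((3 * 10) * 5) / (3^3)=50 / 9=5.56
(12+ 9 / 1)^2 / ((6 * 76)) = 147 / 152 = 0.97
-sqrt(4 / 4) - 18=-19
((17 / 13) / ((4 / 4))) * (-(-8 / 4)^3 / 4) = 34 / 13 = 2.62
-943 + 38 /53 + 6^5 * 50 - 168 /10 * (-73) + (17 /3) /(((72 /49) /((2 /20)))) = 44542393861 /114480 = 389084.50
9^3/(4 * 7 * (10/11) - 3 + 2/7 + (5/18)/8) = 8083152/252529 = 32.01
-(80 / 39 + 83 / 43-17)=21832 / 1677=13.02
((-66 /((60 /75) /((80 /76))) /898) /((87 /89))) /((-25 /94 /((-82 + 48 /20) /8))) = -9156587 /2473990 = -3.70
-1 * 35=-35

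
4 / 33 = 0.12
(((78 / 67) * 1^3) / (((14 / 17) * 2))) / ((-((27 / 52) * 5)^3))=-15537184 / 384638625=-0.04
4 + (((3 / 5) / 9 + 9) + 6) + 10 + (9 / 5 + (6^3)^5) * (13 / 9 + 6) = 52503989944957 / 15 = 3500265996330.47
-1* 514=-514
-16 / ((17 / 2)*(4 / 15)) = -7.06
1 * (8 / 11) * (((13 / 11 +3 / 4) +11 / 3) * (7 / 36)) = 5173 / 6534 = 0.79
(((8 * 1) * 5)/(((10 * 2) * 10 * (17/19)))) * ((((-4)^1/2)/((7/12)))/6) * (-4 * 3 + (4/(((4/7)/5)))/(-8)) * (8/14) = 4978/4165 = 1.20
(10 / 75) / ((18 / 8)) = 8 / 135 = 0.06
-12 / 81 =-4 / 27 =-0.15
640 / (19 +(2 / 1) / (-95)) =60800 / 1803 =33.72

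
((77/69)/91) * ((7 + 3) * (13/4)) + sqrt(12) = 55/138 + 2 * sqrt(3) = 3.86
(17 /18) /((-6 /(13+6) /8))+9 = -403 /27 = -14.93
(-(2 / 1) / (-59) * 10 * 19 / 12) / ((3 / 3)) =95 / 177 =0.54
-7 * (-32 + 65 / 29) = 6041 / 29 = 208.31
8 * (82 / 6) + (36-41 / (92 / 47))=34331 / 276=124.39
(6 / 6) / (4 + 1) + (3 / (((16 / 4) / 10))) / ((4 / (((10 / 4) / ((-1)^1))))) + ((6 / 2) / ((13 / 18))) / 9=-4187 / 1040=-4.03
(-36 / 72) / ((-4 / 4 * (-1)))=-1 / 2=-0.50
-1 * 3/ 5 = -3/ 5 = -0.60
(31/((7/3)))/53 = 93/371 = 0.25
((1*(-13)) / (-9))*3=13 / 3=4.33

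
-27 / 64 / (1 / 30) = -405 / 32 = -12.66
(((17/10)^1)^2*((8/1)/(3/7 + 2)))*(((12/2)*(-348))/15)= -165648/125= -1325.18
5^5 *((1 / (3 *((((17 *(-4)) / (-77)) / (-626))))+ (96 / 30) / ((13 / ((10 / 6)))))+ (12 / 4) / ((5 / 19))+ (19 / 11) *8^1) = -9601958125 / 14586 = -658299.61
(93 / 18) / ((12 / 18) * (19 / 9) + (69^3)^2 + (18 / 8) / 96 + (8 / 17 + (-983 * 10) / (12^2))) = 303552 / 6340407913435985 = 0.00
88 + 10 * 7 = 158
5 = 5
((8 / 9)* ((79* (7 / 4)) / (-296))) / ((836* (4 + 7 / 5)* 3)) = -0.00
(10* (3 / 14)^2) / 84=0.01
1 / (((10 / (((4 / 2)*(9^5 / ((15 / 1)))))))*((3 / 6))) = 39366 / 25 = 1574.64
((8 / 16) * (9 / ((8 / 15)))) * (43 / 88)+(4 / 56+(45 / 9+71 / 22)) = 122427 / 9856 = 12.42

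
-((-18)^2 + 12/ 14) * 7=-2274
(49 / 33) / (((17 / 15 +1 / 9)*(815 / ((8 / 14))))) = 3 / 3586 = 0.00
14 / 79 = 0.18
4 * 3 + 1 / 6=73 / 6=12.17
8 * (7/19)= 56/19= 2.95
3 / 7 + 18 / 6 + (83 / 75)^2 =183223 / 39375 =4.65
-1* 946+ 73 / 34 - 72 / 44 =-353613 / 374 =-945.49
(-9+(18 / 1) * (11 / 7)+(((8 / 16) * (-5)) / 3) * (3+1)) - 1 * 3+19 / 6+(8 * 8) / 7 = 1061 / 42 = 25.26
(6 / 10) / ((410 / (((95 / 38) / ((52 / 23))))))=69 / 42640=0.00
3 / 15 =0.20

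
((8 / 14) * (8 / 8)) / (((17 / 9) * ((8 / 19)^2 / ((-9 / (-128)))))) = 29241 / 243712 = 0.12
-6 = -6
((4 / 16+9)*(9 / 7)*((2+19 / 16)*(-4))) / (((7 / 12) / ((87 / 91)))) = -4432563 / 17836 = -248.52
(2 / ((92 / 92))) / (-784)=-1 / 392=-0.00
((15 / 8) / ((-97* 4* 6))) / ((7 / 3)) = -15 / 43456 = -0.00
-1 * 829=-829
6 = 6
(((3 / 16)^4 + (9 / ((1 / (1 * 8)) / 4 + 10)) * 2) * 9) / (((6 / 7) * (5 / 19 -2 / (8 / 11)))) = -79746667 / 10518528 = -7.58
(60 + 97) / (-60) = -157 / 60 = -2.62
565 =565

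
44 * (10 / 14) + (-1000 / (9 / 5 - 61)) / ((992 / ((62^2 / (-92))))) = 5855415 / 190624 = 30.72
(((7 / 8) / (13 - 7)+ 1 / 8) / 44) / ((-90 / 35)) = -91 / 38016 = -0.00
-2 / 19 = -0.11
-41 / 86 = -0.48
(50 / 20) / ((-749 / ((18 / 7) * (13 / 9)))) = -65 / 5243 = -0.01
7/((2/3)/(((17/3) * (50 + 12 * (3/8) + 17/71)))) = 924987/284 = 3257.00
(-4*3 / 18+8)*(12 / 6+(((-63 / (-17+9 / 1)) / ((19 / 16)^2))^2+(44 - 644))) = -1625089444 / 390963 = -4156.63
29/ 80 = 0.36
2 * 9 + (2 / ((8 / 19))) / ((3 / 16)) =43.33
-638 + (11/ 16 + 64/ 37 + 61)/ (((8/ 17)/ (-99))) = -66206437/ 4736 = -13979.40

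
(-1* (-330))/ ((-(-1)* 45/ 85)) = 1870/ 3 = 623.33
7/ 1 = 7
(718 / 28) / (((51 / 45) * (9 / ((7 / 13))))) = 1795 / 1326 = 1.35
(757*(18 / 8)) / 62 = 6813 / 248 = 27.47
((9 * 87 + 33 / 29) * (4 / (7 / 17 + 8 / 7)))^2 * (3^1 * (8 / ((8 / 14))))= 196835808250368 / 1151329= 170963997.48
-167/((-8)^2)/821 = -167/52544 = -0.00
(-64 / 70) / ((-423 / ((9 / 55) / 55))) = 32 / 4976125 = 0.00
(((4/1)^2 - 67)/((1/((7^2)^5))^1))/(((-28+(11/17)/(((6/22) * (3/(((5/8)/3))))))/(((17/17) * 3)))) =1552661792.69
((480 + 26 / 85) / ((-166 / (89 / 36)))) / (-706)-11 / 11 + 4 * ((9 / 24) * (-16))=-4480930243 / 179309880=-24.99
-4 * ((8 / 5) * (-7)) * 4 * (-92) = -82432 / 5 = -16486.40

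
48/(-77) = -48/77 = -0.62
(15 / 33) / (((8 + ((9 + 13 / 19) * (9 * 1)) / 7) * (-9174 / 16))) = -133 / 3431076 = -0.00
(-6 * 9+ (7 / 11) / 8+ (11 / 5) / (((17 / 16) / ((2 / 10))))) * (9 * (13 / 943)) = -234133029 / 35268200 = -6.64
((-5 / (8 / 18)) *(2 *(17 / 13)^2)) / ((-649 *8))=13005 / 1754896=0.01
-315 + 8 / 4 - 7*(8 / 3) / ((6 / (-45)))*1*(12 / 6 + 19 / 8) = 599 / 2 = 299.50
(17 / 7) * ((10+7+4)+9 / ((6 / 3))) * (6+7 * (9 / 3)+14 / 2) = 2105.57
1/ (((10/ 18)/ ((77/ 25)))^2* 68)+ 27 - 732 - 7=-756019751/ 1062500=-711.55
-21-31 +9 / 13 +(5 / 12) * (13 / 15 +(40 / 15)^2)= -67369 / 1404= -47.98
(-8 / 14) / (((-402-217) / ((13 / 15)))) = 0.00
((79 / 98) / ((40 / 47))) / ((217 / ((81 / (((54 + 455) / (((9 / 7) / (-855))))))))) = -300753 / 287928880400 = -0.00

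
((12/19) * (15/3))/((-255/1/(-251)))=1004/323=3.11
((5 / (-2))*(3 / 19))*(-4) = 30 / 19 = 1.58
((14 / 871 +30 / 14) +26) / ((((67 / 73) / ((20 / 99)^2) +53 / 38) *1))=95250838000 / 80788133881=1.18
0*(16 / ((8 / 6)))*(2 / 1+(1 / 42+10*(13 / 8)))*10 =0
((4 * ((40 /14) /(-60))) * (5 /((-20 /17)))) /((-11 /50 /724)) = -615400 /231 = -2664.07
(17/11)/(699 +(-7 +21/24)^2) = 1088/518507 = 0.00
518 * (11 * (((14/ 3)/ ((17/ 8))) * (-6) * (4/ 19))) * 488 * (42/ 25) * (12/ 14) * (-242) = 21705417474048/ 8075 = 2687977396.17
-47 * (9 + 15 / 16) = -7473 / 16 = -467.06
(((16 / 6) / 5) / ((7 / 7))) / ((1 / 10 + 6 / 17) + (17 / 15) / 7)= 1904 / 2195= 0.87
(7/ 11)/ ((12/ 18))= 21/ 22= 0.95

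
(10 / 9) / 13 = 10 / 117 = 0.09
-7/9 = -0.78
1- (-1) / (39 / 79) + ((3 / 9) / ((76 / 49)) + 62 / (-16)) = -3761 / 5928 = -0.63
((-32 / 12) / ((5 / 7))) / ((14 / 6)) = -8 / 5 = -1.60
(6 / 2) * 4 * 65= 780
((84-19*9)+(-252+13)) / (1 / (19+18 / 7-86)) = 147026 / 7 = 21003.71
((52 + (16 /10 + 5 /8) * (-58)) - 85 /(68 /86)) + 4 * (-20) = -264.55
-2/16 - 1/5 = -13/40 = -0.32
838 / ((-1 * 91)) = -838 / 91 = -9.21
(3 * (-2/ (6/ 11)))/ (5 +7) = -11/ 12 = -0.92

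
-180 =-180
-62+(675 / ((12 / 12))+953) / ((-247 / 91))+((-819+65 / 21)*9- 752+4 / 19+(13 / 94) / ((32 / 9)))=-3503233591 / 400064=-8756.68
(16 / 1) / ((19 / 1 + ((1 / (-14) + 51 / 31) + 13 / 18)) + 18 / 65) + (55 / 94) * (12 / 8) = 833714445 / 514850972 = 1.62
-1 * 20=-20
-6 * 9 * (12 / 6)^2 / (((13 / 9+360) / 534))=-1038096 / 3253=-319.12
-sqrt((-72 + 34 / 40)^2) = -1423 / 20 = -71.15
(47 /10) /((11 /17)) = 799 /110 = 7.26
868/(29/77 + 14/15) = 1002540/1513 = 662.62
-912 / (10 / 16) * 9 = -65664 / 5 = -13132.80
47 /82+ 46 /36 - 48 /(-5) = 21127 /1845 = 11.45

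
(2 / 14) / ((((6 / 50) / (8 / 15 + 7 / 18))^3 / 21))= 71473375 / 52488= 1361.71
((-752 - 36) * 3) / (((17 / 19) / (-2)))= 89832 / 17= 5284.24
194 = 194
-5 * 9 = -45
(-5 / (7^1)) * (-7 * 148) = 740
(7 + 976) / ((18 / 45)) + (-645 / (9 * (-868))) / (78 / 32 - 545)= 2457.50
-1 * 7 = -7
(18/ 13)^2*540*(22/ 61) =3849120/ 10309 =373.37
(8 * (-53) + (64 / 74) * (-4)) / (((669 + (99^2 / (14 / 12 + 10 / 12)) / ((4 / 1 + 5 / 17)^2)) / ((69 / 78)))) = -646173224 / 1597351457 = -0.40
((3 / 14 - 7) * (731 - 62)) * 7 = -63555 / 2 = -31777.50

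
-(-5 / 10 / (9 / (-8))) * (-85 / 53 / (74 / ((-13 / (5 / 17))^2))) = 1660594 / 88245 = 18.82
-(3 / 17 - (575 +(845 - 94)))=22539 / 17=1325.82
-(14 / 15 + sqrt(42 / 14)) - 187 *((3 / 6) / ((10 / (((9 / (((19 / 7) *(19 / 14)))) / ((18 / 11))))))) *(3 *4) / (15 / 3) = -932407 / 27075 - sqrt(3) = -36.17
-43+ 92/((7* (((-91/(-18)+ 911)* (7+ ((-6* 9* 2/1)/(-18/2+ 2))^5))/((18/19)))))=-197942307717225913/4603309483460347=-43.00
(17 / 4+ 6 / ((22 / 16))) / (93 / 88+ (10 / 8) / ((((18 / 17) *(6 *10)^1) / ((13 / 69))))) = 5648616 / 695467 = 8.12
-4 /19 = -0.21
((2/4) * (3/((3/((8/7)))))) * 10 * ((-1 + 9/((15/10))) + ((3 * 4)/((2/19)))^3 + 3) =59262080/7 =8466011.43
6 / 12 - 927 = -1853 / 2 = -926.50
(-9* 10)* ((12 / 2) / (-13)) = 540 / 13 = 41.54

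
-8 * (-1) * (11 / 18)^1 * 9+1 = 45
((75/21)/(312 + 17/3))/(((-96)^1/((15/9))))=-125/640416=-0.00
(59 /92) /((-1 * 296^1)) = -59 /27232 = -0.00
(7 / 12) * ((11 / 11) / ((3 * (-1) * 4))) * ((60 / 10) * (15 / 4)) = -35 / 32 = -1.09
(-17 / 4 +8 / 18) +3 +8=259 / 36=7.19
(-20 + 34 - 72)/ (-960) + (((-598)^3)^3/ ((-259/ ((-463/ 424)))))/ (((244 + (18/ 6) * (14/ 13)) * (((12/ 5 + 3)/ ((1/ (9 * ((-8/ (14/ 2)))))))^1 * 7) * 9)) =367887487161868993127748327949/ 7718986406880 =47660077083950771.41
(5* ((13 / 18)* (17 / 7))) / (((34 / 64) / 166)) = 172640 / 63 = 2740.32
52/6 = 26/3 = 8.67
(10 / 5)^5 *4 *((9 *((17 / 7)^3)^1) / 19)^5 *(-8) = -173079776019049587467117568 / 11755432307208352357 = -14723386.73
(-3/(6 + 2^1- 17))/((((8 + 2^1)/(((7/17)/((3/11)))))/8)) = 0.40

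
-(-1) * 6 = 6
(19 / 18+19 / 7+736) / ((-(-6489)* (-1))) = -93211 / 817614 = -0.11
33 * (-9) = -297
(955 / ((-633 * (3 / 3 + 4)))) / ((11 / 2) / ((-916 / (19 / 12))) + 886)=-1399648 / 4109776765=-0.00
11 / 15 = 0.73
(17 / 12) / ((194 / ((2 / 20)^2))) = 0.00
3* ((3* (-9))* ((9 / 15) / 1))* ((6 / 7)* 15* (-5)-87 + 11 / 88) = 7346.41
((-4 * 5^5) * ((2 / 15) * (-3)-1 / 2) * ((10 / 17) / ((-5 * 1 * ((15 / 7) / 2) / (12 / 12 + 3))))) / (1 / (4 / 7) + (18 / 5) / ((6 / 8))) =-1680000 / 2227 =-754.38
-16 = -16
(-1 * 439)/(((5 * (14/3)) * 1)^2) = -3951/4900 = -0.81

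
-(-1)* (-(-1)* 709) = 709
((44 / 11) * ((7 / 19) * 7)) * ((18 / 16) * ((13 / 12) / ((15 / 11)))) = 7007 / 760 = 9.22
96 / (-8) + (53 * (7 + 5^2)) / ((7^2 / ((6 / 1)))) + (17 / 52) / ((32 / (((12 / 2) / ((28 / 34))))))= 15960501 / 81536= 195.75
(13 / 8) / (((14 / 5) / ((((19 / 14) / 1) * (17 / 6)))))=2.23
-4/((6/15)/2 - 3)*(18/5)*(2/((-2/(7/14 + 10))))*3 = -162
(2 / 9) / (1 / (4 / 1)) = 8 / 9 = 0.89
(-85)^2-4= 7221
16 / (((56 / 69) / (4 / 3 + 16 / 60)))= 1104 / 35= 31.54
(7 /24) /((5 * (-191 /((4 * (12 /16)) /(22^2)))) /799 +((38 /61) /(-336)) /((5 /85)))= -2388211 /1579201597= -0.00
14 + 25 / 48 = 697 / 48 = 14.52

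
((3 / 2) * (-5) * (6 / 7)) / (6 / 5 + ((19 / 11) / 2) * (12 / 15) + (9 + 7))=-825 / 2296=-0.36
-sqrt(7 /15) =-sqrt(105) /15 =-0.68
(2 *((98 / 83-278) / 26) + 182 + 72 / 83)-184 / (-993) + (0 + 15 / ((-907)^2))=142578390006035 / 881424803103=161.76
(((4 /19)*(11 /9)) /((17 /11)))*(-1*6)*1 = -968 /969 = -1.00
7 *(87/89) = 6.84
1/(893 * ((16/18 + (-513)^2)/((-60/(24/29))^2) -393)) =-189225/57947938937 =-0.00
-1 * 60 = -60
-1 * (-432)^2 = -186624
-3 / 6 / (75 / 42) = -7 / 25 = -0.28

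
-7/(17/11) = -77/17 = -4.53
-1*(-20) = 20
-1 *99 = -99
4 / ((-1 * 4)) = -1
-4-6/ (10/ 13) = -59/ 5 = -11.80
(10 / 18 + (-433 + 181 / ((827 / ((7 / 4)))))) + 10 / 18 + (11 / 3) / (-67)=-860844295 / 1994724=-431.56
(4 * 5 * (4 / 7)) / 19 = 80 / 133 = 0.60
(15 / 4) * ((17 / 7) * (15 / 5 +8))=2805 / 28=100.18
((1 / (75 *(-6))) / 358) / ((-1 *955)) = 0.00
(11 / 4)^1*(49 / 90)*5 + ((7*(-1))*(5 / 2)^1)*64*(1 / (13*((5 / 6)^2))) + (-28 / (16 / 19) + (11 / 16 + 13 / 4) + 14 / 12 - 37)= -1700911 / 9360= -181.72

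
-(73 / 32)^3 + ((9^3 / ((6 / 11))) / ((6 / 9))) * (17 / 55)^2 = 1618919077 / 9011200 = 179.66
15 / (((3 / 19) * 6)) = 95 / 6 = 15.83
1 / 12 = 0.08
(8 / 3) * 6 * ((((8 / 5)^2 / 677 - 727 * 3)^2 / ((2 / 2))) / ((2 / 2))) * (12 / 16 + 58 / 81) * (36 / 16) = 25889328186010099 / 103124025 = 251050404.46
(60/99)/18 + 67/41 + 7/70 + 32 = 4111907/121770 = 33.77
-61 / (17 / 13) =-793 / 17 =-46.65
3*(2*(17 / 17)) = 6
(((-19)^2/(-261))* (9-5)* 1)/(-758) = 722/98919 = 0.01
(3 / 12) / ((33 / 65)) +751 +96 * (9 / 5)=610033 / 660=924.29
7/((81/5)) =35/81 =0.43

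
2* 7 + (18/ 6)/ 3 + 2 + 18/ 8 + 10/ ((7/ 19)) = 1299/ 28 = 46.39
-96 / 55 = -1.75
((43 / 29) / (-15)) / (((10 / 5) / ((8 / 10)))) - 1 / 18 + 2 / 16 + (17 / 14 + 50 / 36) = 106903 / 40600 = 2.63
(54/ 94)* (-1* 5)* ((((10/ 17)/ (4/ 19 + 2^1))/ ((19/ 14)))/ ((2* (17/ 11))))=-2475/ 13583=-0.18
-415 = -415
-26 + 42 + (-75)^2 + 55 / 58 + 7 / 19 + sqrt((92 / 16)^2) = 12448339 / 2204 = 5648.07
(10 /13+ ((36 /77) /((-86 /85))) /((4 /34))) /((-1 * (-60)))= -27191 /516516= -0.05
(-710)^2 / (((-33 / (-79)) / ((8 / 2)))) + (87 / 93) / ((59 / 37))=291351687809 / 60357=4827139.98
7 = 7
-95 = -95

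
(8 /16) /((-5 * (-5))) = 1 /50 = 0.02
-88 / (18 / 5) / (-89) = 220 / 801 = 0.27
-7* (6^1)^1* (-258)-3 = 10833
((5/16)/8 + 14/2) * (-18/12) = -2703/256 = -10.56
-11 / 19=-0.58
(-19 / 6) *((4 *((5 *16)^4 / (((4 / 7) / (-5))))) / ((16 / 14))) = 11916800000 / 3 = 3972266666.67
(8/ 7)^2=64/ 49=1.31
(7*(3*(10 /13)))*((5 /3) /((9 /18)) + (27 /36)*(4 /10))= 763 /13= 58.69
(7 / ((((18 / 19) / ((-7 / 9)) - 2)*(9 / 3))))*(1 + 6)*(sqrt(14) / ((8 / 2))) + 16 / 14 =8 / 7 - 6517*sqrt(14) / 5136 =-3.60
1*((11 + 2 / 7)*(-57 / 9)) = -1501 / 21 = -71.48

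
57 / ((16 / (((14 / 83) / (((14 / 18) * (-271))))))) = -513 / 179944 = -0.00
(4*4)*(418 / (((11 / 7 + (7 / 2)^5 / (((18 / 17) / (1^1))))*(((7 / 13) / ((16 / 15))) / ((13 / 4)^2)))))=2821158912 / 10031845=281.22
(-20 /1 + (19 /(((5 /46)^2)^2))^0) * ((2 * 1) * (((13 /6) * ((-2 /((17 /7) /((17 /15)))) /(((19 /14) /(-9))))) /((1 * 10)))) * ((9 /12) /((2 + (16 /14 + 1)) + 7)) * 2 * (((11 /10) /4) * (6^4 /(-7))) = 43659 /125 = 349.27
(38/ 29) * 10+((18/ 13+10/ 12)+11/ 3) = 14317/ 754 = 18.99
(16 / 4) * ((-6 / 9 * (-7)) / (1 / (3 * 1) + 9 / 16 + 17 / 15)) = 4480 / 487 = 9.20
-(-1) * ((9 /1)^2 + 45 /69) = 1878 /23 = 81.65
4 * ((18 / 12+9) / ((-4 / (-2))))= 21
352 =352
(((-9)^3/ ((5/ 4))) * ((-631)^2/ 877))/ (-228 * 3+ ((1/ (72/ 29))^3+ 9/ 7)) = 3033484410894336/ 7821004741565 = 387.86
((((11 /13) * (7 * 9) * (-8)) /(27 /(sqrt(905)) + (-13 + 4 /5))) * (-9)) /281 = -1.21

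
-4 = -4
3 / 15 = 1 / 5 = 0.20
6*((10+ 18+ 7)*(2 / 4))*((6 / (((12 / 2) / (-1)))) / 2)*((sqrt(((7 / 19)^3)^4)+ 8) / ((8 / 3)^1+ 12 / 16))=-237185359110 / 1928881121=-122.97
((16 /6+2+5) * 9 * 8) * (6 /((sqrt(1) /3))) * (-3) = -37584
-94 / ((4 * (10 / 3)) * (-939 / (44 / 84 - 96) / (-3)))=18847 / 8764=2.15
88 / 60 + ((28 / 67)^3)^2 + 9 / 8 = 28190383691039 / 10855005860280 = 2.60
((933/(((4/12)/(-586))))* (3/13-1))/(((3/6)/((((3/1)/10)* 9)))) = 88571556/13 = 6813196.62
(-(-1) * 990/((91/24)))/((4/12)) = 71280/91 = 783.30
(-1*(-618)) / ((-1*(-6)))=103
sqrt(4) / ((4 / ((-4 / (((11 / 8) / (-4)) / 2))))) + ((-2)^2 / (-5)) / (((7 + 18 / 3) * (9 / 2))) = 74792 / 6435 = 11.62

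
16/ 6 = 8/ 3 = 2.67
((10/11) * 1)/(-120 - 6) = -5/693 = -0.01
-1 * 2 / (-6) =1 / 3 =0.33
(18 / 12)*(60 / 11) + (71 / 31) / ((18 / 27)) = 7923 / 682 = 11.62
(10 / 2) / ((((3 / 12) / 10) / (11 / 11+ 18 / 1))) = 3800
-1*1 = -1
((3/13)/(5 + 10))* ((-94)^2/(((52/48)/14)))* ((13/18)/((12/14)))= 865928/585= 1480.22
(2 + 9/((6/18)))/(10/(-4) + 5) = 58/5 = 11.60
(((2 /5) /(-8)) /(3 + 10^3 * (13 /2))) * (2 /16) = -0.00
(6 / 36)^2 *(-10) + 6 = 103 / 18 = 5.72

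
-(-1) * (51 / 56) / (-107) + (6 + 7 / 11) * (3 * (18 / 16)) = 737859 / 32956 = 22.39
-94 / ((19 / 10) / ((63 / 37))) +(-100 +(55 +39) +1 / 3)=-189611 / 2109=-89.91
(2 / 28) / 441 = 1 / 6174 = 0.00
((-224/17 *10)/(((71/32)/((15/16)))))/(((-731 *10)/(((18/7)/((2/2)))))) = 17280/882317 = 0.02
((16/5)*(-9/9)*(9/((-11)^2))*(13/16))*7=-1.35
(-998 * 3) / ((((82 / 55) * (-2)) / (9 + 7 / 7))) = 411675 / 41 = 10040.85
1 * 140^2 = 19600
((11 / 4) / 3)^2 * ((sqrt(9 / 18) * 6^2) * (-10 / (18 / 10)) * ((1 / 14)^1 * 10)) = -84.88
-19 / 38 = -1 / 2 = -0.50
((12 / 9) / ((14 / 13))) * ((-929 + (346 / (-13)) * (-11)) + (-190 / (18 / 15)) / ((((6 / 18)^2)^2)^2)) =-1286952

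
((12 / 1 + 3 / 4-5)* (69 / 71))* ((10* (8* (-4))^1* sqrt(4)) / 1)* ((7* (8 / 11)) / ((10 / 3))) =-5749632 / 781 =-7361.88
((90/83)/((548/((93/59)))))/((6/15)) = 20925/2683556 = 0.01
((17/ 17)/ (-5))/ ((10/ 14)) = -7/ 25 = -0.28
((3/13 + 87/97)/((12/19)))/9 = 1501/7566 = 0.20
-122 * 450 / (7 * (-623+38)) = 1220 / 91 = 13.41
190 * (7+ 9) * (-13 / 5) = -7904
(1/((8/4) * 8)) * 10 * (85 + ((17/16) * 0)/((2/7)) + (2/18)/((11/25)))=5275/99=53.28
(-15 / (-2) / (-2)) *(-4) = 15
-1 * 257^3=-16974593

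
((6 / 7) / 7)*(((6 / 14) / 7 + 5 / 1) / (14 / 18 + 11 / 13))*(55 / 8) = 119691 / 45619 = 2.62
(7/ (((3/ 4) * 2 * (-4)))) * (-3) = 7/ 2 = 3.50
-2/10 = -1/5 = -0.20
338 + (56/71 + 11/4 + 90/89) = 8658293/25276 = 342.55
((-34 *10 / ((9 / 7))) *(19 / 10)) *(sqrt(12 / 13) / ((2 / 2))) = -482.73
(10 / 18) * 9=5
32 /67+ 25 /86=4427 /5762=0.77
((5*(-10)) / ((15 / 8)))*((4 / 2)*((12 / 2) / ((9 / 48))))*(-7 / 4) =2986.67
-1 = -1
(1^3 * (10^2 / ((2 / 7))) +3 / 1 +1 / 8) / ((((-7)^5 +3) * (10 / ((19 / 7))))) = -10735 / 1882048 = -0.01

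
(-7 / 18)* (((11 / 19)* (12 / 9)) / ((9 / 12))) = -616 / 1539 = -0.40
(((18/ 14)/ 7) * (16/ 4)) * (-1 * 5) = -180/ 49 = -3.67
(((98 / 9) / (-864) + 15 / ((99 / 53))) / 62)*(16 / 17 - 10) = -2400307 / 2048976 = -1.17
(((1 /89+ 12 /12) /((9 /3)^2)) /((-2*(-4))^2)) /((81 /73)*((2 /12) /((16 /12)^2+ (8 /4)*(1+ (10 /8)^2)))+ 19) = 0.00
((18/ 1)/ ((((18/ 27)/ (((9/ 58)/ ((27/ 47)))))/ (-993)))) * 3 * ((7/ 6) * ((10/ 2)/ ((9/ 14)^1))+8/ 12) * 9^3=-8948090817/ 58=-154277427.88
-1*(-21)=21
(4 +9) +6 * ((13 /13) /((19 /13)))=325 /19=17.11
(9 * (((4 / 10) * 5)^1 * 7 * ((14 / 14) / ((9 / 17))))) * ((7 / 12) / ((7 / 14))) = 833 / 3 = 277.67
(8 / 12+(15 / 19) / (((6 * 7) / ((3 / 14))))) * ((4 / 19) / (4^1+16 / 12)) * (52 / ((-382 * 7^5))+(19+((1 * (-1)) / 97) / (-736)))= 32627408808036253 / 64862902773648896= 0.50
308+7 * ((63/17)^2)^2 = 1628.28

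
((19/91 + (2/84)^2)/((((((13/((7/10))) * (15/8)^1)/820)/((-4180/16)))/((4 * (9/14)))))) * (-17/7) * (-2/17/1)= -164559076/173901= -946.28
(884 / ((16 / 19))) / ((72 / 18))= 4199 / 16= 262.44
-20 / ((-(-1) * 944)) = -5 / 236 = -0.02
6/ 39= 2/ 13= 0.15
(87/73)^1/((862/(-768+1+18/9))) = -66555/62926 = -1.06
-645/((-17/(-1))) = -645/17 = -37.94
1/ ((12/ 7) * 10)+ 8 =967/ 120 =8.06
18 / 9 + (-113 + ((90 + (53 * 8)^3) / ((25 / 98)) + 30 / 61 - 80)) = 455673440967 / 1525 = 298802256.37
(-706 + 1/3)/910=-2117/2730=-0.78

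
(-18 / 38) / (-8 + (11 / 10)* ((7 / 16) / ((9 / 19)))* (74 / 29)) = 187920 / 2145271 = 0.09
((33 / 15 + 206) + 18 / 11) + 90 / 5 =12531 / 55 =227.84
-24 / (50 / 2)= -24 / 25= -0.96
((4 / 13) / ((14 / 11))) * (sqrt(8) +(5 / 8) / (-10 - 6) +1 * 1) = 1353 / 5824 +44 * sqrt(2) / 91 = 0.92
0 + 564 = 564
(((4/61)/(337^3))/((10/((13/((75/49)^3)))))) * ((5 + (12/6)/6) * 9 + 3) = 0.00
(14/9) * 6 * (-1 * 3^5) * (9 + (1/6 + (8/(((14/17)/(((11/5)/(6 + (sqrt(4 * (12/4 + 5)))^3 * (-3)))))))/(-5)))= -4257312642/204775 - 2585088 * sqrt(2)/204775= -20808.05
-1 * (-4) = 4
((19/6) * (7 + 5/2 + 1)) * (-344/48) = -5719/24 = -238.29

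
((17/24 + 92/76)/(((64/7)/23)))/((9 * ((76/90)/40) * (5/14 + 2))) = 24653125/2287296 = 10.78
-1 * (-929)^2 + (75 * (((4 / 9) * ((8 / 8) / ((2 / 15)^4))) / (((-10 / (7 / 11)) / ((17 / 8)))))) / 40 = -863397.56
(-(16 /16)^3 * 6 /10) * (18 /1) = -54 /5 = -10.80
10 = 10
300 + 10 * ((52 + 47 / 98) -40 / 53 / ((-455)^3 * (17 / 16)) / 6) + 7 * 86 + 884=23534328910493 / 10184512065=2310.80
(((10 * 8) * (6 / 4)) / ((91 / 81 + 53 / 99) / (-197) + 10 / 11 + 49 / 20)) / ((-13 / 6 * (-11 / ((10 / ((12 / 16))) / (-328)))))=-382968000 / 6269499379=-0.06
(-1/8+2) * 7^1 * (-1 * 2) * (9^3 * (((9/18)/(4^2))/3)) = -199.34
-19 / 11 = -1.73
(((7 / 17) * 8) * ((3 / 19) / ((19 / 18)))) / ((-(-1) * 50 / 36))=54432 / 153425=0.35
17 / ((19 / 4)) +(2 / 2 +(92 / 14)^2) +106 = 143153 / 931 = 153.76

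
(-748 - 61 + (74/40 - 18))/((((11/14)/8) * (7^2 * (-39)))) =22004/5005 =4.40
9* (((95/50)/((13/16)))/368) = 171/2990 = 0.06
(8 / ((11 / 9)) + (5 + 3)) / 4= 3.64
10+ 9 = 19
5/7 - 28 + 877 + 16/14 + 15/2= 12017/14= 858.36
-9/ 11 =-0.82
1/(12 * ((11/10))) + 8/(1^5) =533/66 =8.08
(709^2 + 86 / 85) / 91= 3286767 / 595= 5523.98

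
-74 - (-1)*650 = 576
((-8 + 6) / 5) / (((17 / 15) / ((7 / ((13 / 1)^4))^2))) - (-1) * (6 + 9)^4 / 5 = 140407650351831 / 13867422257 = 10125.00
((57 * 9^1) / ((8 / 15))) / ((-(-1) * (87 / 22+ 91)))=84645 / 8356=10.13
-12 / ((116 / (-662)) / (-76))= -150936 / 29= -5204.69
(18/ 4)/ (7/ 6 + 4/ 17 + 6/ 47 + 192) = 21573/ 927781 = 0.02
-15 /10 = -3 /2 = -1.50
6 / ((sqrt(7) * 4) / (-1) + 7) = -8 * sqrt(7) / 21 - 2 / 3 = -1.67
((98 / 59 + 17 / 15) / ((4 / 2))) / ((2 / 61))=150853 / 3540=42.61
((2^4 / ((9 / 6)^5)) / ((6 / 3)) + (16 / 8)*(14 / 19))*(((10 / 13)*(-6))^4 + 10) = 154549777480 / 131866137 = 1172.02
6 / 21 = 2 / 7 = 0.29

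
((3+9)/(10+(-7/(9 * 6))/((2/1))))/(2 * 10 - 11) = 144/1073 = 0.13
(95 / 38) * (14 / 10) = 7 / 2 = 3.50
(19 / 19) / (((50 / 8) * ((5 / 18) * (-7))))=-72 / 875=-0.08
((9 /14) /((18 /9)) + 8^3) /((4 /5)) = 71725 /112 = 640.40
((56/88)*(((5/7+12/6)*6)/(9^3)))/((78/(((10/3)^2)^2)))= 190000/8444007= 0.02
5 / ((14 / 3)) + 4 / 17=311 / 238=1.31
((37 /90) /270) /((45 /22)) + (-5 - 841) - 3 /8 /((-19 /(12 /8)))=-845.97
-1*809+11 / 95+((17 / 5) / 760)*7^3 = -3067929 / 3800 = -807.35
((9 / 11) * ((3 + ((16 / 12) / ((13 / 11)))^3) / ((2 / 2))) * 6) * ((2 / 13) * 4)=4210256 / 314171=13.40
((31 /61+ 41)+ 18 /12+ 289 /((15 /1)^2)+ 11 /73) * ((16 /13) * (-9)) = -492.30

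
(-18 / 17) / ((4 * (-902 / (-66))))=-0.02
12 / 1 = 12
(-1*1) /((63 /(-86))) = 86 /63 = 1.37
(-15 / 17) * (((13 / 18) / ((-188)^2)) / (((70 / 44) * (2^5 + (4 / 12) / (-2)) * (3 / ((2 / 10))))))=-143 / 6025003320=-0.00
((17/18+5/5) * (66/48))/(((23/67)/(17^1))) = 438515/3312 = 132.40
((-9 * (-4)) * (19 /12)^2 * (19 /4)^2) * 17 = 2215457 /64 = 34616.52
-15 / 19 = -0.79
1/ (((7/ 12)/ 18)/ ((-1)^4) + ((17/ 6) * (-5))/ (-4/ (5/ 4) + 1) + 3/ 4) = 2376/ 17159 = 0.14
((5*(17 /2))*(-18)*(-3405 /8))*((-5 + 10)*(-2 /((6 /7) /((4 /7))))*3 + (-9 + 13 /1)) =-5209650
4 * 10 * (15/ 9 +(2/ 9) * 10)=1400/ 9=155.56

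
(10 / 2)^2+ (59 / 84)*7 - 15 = 179 / 12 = 14.92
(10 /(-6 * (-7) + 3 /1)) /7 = 2 /63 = 0.03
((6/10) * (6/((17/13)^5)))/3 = 2227758/7099285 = 0.31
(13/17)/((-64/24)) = -39/136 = -0.29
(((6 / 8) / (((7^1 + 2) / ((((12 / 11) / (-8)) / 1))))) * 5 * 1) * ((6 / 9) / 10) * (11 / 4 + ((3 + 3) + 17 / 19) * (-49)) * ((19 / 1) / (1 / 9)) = 76401 / 352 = 217.05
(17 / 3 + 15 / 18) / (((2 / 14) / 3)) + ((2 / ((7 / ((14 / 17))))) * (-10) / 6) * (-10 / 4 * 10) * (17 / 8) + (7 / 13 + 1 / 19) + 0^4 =157.92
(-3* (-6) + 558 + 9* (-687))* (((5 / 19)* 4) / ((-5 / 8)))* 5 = 897120 / 19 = 47216.84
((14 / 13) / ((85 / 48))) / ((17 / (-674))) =-452928 / 18785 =-24.11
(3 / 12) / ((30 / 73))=73 / 120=0.61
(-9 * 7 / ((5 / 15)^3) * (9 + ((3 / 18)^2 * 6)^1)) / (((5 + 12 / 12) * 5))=-519.75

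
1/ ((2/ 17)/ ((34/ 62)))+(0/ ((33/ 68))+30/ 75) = 1569/ 310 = 5.06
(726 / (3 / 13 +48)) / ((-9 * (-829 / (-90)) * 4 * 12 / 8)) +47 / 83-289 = -1131355510 / 3921999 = -288.46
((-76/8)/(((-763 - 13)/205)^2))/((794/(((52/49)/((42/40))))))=-51900875/61499181072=-0.00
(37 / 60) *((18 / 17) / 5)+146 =124211 / 850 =146.13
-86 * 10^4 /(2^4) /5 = -10750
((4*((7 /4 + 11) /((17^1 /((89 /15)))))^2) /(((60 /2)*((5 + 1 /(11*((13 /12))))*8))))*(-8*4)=-1132703 /545250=-2.08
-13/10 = -1.30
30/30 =1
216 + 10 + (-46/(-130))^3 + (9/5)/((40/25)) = 499090961/2197000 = 227.17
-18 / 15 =-6 / 5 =-1.20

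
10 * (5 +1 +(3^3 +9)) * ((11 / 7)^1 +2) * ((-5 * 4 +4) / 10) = -2400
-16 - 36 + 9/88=-4567/88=-51.90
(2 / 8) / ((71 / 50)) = 25 / 142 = 0.18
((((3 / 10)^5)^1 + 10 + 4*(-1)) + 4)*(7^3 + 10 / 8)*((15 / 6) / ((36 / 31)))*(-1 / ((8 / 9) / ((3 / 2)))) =-128092118823 / 10240000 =-12509.00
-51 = -51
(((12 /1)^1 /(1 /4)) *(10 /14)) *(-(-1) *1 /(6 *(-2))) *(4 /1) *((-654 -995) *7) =131920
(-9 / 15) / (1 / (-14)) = 42 / 5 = 8.40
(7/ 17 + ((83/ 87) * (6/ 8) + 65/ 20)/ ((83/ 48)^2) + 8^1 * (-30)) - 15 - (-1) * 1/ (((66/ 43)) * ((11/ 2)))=-312087628913/ 1232848551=-253.14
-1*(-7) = 7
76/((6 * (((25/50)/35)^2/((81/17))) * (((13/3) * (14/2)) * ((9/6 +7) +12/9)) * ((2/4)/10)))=258552000/13039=19829.13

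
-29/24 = -1.21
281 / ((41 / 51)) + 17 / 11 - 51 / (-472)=74758537 / 212872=351.19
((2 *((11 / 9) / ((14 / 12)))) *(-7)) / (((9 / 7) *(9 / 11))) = -3388 / 243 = -13.94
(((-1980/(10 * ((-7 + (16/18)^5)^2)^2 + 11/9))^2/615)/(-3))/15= -858473681238521122619811284878674192466608/1804543802041324959794836088365564148696700332081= -0.00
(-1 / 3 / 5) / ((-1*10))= 1 / 150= 0.01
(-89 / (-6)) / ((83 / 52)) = 2314 / 249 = 9.29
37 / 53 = 0.70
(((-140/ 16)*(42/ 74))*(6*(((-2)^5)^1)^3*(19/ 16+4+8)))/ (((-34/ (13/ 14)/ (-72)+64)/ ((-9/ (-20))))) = 50167143936/ 558515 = 89822.38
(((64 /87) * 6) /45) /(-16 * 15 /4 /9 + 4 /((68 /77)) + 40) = 2176 /839985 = 0.00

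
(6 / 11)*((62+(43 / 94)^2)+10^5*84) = 222668849043 / 48598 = 4581852.11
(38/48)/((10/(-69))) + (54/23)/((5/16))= 3773/1840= 2.05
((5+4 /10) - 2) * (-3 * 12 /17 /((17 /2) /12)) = -864 /85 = -10.16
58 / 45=1.29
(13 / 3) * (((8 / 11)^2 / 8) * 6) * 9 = 1872 / 121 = 15.47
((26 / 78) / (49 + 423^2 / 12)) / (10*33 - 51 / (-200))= 800 / 11857277367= 0.00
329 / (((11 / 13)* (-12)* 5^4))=-4277 / 82500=-0.05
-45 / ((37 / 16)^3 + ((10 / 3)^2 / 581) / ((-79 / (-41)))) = -76140933120 / 20941092023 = -3.64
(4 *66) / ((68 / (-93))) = -6138 / 17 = -361.06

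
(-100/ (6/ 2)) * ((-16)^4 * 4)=-26214400/ 3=-8738133.33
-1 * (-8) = 8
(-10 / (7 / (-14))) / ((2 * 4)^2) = 5 / 16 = 0.31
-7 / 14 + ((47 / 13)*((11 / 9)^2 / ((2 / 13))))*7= 19864 / 81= 245.23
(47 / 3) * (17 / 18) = 799 / 54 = 14.80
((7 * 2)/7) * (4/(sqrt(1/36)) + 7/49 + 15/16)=2809/56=50.16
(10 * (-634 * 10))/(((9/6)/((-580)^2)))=-42655520000/3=-14218506666.67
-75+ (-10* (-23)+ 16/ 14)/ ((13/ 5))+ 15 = 2630/ 91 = 28.90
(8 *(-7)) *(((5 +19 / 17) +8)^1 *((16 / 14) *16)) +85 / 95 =-4669151 / 323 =-14455.58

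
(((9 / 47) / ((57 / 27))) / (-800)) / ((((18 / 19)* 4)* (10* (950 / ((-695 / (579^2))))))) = 139 / 21288548480000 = 0.00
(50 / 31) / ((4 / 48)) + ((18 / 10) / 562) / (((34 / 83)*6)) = 114655719 / 5923480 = 19.36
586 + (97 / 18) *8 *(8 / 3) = 18926 / 27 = 700.96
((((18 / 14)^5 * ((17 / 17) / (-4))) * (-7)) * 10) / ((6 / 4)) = 98415 / 2401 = 40.99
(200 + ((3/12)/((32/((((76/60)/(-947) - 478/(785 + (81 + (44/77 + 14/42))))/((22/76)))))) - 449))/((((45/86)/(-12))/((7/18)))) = 2729143904415383/1228876822800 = 2220.84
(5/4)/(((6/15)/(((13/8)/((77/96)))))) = 6.33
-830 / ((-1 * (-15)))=-166 / 3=-55.33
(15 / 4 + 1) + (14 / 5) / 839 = 79761 / 16780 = 4.75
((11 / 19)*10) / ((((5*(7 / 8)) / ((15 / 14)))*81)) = 440 / 25137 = 0.02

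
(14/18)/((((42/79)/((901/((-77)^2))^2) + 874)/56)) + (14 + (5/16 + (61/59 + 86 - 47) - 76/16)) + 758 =24671444593940059/30547389010608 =807.64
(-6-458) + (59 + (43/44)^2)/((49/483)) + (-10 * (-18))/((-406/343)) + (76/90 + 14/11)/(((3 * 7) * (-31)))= -41260907407/1644738480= -25.09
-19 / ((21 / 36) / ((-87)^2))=-1725732 / 7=-246533.14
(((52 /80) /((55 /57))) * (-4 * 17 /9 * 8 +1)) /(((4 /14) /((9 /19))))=-29211 /440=-66.39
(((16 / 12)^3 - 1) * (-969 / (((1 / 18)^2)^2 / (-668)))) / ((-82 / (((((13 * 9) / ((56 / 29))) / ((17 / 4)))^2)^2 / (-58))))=391144083260536283301 / 483640633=808749423790.73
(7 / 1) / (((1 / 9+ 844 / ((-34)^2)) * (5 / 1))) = 1.66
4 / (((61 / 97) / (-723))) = -280524 / 61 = -4598.75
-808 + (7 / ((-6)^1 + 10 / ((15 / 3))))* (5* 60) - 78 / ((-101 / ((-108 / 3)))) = -137441 / 101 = -1360.80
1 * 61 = 61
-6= -6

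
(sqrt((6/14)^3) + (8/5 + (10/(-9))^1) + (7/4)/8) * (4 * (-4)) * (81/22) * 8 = -18342/55 - 15552 * sqrt(21)/539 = -465.71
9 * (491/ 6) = 1473/ 2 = 736.50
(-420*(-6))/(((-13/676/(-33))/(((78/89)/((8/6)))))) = 252972720/89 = 2842390.11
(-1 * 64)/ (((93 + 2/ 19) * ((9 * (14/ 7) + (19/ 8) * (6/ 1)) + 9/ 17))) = -0.02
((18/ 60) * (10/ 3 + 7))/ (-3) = -31/ 30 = -1.03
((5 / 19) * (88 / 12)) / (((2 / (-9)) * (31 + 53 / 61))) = -3355 / 12312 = -0.27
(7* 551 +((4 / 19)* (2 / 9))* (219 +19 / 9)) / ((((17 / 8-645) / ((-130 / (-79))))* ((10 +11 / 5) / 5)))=-154747918000 / 38142756063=-4.06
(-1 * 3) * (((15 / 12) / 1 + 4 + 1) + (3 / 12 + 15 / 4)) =-123 / 4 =-30.75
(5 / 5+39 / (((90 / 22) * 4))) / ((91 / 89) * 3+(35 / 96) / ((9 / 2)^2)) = 1.10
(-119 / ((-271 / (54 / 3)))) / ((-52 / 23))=-24633 / 7046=-3.50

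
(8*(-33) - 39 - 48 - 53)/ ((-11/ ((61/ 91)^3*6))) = 550201944/ 8289281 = 66.38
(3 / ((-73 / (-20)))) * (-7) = -420 / 73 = -5.75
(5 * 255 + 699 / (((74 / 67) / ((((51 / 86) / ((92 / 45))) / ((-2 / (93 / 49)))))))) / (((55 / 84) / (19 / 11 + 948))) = 395905305352509 / 247954168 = 1596687.44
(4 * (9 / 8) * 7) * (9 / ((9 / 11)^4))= 102487 / 162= 632.64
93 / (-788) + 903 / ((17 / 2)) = 1421547 / 13396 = 106.12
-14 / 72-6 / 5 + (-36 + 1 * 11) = -4751 / 180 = -26.39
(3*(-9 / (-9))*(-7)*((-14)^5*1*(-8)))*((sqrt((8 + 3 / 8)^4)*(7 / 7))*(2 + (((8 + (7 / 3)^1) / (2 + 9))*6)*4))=-1711129409640 / 11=-155557219058.18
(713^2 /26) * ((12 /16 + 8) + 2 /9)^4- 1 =5533362794106913 /43670016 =126708513.09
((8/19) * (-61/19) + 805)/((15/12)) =1160468/1805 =642.92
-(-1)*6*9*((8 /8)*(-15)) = -810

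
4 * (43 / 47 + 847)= 159408 / 47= 3391.66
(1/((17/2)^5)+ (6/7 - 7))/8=-61053627/79511992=-0.77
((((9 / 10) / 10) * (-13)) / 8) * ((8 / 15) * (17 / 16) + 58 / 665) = -101751 / 1064000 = -0.10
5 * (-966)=-4830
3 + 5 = 8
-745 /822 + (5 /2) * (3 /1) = 2710 /411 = 6.59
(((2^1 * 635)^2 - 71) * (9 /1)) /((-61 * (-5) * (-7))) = -14515461 /2135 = -6798.81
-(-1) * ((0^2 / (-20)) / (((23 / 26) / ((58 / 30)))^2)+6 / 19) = 6 / 19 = 0.32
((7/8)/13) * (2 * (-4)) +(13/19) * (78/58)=0.38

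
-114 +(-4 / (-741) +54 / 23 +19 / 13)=-110.19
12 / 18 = 2 / 3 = 0.67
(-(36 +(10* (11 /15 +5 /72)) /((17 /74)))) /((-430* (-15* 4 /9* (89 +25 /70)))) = -8939 /32275800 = -0.00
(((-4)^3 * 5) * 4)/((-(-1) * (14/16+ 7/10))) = -51200/63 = -812.70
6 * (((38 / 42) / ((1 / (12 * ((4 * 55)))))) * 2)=200640 / 7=28662.86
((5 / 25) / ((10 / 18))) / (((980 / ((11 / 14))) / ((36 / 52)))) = 891 / 4459000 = 0.00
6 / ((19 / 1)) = 6 / 19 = 0.32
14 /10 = 7 /5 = 1.40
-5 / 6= -0.83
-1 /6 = -0.17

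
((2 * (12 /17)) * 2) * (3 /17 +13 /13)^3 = 384000 /83521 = 4.60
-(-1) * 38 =38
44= 44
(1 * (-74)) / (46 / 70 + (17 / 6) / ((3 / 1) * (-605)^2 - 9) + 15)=-17063945640 / 3610441603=-4.73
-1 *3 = -3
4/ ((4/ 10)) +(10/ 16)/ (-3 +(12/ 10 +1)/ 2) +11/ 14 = 5563/ 532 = 10.46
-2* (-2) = 4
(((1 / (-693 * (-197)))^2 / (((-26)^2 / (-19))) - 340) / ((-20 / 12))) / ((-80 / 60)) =-4283754114079459 / 27998392902480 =-153.00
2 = 2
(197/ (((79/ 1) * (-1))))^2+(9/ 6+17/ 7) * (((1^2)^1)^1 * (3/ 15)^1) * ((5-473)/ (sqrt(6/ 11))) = 38809/ 6241-429 * sqrt(66)/ 7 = -491.67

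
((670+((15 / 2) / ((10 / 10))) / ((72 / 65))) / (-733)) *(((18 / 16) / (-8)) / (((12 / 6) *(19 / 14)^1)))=682185 / 14261248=0.05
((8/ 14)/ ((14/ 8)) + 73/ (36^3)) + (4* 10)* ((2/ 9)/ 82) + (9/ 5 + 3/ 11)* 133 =1423413378263/ 5155254720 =276.11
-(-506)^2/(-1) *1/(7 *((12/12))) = 256036/7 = 36576.57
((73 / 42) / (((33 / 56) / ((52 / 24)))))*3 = 1898 / 99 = 19.17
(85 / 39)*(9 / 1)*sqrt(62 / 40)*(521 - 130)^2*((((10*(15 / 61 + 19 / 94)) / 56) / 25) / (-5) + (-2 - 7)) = -40239703592277*sqrt(155) / 14908400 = -33603892.41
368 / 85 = 4.33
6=6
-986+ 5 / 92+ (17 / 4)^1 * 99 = -25999 / 46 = -565.20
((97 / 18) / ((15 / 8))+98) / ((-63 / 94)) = -1280092 / 8505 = -150.51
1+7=8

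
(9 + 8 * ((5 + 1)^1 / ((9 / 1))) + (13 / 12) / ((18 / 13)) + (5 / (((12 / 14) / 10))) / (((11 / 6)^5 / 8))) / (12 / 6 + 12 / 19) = 4976678797 / 347870160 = 14.31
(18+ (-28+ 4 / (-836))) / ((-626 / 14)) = 14637 / 65417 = 0.22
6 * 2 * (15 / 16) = 45 / 4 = 11.25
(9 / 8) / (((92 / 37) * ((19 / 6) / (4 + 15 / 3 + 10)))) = 999 / 368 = 2.71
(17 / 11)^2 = 289 / 121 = 2.39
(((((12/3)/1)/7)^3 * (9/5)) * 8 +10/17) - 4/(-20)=101317/29155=3.48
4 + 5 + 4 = 13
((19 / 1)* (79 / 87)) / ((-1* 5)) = -1501 / 435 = -3.45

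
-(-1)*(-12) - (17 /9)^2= -1261 /81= -15.57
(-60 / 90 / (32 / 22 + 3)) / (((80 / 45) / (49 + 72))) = -3993 / 392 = -10.19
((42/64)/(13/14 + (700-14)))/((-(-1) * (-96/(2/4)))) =-49/9847808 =-0.00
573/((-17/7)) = -4011/17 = -235.94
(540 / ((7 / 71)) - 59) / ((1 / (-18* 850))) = -580283100 / 7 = -82897585.71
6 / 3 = 2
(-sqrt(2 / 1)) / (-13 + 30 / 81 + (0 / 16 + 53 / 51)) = 459 * sqrt(2) / 5320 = 0.12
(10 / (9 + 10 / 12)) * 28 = 1680 / 59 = 28.47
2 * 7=14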